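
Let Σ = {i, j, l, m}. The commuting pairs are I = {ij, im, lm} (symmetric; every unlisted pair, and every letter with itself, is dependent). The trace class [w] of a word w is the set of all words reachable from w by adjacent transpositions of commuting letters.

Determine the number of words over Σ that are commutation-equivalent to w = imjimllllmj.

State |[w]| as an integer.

#0=i has no predecessor
#1=m has no predecessor
#2=j depends on [1:m]
#3=i depends on [0:i]
#4=m depends on [2:j]
#5=l depends on [2:j, 3:i]
#6=l depends on [5:l]
#7=l depends on [6:l]
#8=l depends on [7:l]
#9=m depends on [4:m]
#10=j depends on [8:l, 9:m]
sources: [0:i, 1:m]
N(rest) = Σ N(rest − s) over sources s of rest; N(one piece) = 1:
  size 1 → [10]=1
  size 2 → [8,10]=1  [9,10]=1
  size 3 → [4,9,10]=1  [7,8,10]=1  [8,9,10]=2
  size 4 → [4,8,9,10]=3  [6,7,8,10]=1  [7,8,9,10]=3
  size 5 → [4,7,8,9,10]=6  [5,6,7,8,10]=1  [6,7,8,9,10]=4
  size 6 → [3,5,6,7,8,10]=1  [4,6,7,8,9,10]=10  [5,6,7,8,9,10]=5
  size 7 → [0,3,5,6,7,8,10]=1  [3,5,6,7,8,9,10]=6  [4,5,6,7,8,9,10]=15
  size 8 → [0,3,5,6,7,8,9,10]=7  [2,4,5,6,7,8,9,10]=15  [3,4,5,6,7,8,9,10]=21
  size 9 → [0,3,4,5,6,7,8,9,10]=28  [1,2,4,5,6,7,8,9,10]=15  [2,3,4,5,6,7,8,9,10]=36
  first=0(i) contributes 51
  first=1(m) contributes 64
|[w]| = 115

115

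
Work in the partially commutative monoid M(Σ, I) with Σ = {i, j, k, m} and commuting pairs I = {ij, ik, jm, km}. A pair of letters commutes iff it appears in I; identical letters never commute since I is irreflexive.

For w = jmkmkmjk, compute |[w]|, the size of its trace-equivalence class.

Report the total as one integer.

56

#0=j has no predecessor
#1=m has no predecessor
#2=k depends on [0:j]
#3=m depends on [1:m]
#4=k depends on [2:k]
#5=m depends on [3:m]
#6=j depends on [4:k]
#7=k depends on [6:j]
sources: [0:j, 1:m]
N(rest) = Σ N(rest − s) over sources s of rest; N(one piece) = 1:
  size 1 → [5]=1  [7]=1
  size 2 → [3,5]=1  [5,7]=2  [6,7]=1
  size 3 → [1,3,5]=1  [3,5,7]=3  [4,6,7]=1  [5,6,7]=3
  size 4 → [1,3,5,7]=4  [2,4,6,7]=1  [3,5,6,7]=6  [4,5,6,7]=4
  size 5 → [0,2,4,6,7]=1  [1,3,5,6,7]=10  [2,4,5,6,7]=5  [3,4,5,6,7]=10
  size 6 → [0,2,4,5,6,7]=6  [1,3,4,5,6,7]=20  [2,3,4,5,6,7]=15
  first=0(j) contributes 35
  first=1(m) contributes 21
|[w]| = 56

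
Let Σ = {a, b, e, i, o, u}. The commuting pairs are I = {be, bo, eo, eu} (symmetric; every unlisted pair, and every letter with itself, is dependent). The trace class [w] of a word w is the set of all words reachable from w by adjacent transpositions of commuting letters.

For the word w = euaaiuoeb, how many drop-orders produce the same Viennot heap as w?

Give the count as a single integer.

16

0(e) covers ∅
1(u) covers ∅
2(a) covers 0:e, 1:u
3(a) covers 2:a
4(i) covers 3:a
5(u) covers 4:i
6(o) covers 5:u
7(e) covers 4:i
8(b) covers 5:u
floor of heap: 0:e, 1:u
completions by unplaced set U, small U first (add the entries for U minus each lowest piece of U):
  |U|=1: {6}:1  {7}:1  {8}:1
  |U|=2: {6,7}:2  {6,8}:2  {7,8}:2
  |U|=3: {5,6,8}:2  {6,7,8}:6
  |U|=4: {5,6,7,8}:8
  |U|=5: {4,5,6,7,8}:8
  |U|=6: {3,4,5,6,7,8}:8
  |U|=7: {2,3,4,5,6,7,8}:8
  start at 0(e): 8
  start at 1(u): 8
sum over floor = 16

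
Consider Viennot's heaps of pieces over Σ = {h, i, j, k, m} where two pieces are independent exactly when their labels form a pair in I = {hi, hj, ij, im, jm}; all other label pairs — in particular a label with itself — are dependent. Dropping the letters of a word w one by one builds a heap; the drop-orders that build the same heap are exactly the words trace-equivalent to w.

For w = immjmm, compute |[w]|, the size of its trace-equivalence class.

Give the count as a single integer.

30

piece 0:i — minimal
piece 1:m — minimal
piece 2:m rests on {1:m}
piece 3:j — minimal
piece 4:m rests on {2:m}
piece 5:m rests on {4:m}
minimal pieces: {0:i, 1:m, 3:j}
ways to finish when only these pieces remain (= sum over removing one remaining piece with nothing left below it):
  1 left: {0}→1  {3}→1  {5}→1
  2 left: {0,3}→2  {0,5}→2  {3,5}→2  {4,5}→1
  3 left: {0,3,5}→6  {0,4,5}→3  {2,4,5}→1  {3,4,5}→3
  4 left: {0,2,4,5}→4  {0,3,4,5}→12  {1,2,4,5}→1  {2,3,4,5}→4
  placing 0:i first → 5 extensions
  placing 1:m first → 20 extensions
  placing 3:j first → 5 extensions
total linear extensions = 30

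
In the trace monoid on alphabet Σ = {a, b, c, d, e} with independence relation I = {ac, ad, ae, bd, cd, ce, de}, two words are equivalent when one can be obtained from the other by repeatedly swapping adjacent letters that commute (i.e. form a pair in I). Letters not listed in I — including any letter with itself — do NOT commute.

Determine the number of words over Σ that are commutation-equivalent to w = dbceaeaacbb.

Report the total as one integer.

piece 0:d — minimal
piece 1:b — minimal
piece 2:c rests on {1:b}
piece 3:e rests on {1:b}
piece 4:a rests on {1:b}
piece 5:e rests on {3:e}
piece 6:a rests on {4:a}
piece 7:a rests on {6:a}
piece 8:c rests on {2:c}
piece 9:b rests on {5:e, 7:a, 8:c}
piece 10:b rests on {9:b}
minimal pieces: {0:d, 1:b}
ways to finish when only these pieces remain (= sum over removing one remaining piece with nothing left below it):
  1 left: {0}→1  {10}→1
  2 left: {0,10}→2  {9,10}→1
  3 left: {0,9,10}→3  {5,9,10}→1  {7,9,10}→1  {8,9,10}→1
  4 left: {0,5,9,10}→4  {0,7,9,10}→4  {0,8,9,10}→4  {2,8,9,10}→1  {3,5,9,10}→1  {5,7,9,10}→2  {5,8,9,10}→2  {6,7,9,10}→1  {7,8,9,10}→2
  5 left: {0,2,8,9,10}→5  {0,3,5,9,10}→5  {0,5,7,9,10}→10  {0,5,8,9,10}→10  {0,6,7,9,10}→5  {0,7,8,9,10}→10  {2,5,8,9,10}→3  {2,7,8,9,10}→3  {3,5,7,9,10}→3  {3,5,8,9,10}→3  {4,6,7,9,10}→1  {5,6,7,9,10}→3  {5,7,8,9,10}→6  {6,7,8,9,10}→3
  6 left: {0,2,5,8,9,10}→18  {0,2,7,8,9,10}→18  {0,3,5,7,9,10}→18  {0,3,5,8,9,10}→18  {0,4,6,7,9,10}→6  {0,5,6,7,9,10}→18  {0,5,7,8,9,10}→36  {0,6,7,8,9,10}→18  {2,3,5,8,9,10}→6  {2,5,7,8,9,10}→12  {2,6,7,8,9,10}→6  {3,5,6,7,9,10}→6  {3,5,7,8,9,10}→12  {4,5,6,7,9,10}→4  {4,6,7,8,9,10}→4  {5,6,7,8,9,10}→12
  7 left: {0,2,3,5,8,9,10}→42  {0,2,5,7,8,9,10}→84  {0,2,6,7,8,9,10}→42  {0,3,5,6,7,9,10}→42  {0,3,5,7,8,9,10}→84  {0,4,5,6,7,9,10}→28  {0,4,6,7,8,9,10}→28  {0,5,6,7,8,9,10}→84  {2,3,5,7,8,9,10}→30  {2,4,6,7,8,9,10}→10  {2,5,6,7,8,9,10}→30  {3,4,5,6,7,9,10}→10  {3,5,6,7,8,9,10}→30  {4,5,6,7,8,9,10}→20
  8 left: {0,2,3,5,7,8,9,10}→240  {0,2,4,6,7,8,9,10}→80  {0,2,5,6,7,8,9,10}→240  {0,3,4,5,6,7,9,10}→80  {0,3,5,6,7,8,9,10}→240  {0,4,5,6,7,8,9,10}→160  {2,3,5,6,7,8,9,10}→90  {2,4,5,6,7,8,9,10}→60  {3,4,5,6,7,8,9,10}→60
  9 left: {0,2,3,5,6,7,8,9,10}→810  {0,2,4,5,6,7,8,9,10}→540  {0,3,4,5,6,7,8,9,10}→540  {2,3,4,5,6,7,8,9,10}→210
  placing 0:d first → 210 extensions
  placing 1:b first → 2100 extensions
total linear extensions = 2310

2310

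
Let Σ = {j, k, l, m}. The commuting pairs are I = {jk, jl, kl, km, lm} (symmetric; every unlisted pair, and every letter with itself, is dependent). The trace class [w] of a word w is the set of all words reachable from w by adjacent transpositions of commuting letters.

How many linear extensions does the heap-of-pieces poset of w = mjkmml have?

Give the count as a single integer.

30

drop 0:m onto floor
drop 1:j onto {0:m}
drop 2:k onto floor
drop 3:m onto {1:j}
drop 4:m onto {3:m}
drop 5:l onto floor
ground layer = {0:m, 2:k, 5:l}
drop-orders for the pieces not yet dropped (sum over which currently-grounded one goes next):
  1 to go: {2} 1  {4} 1  {5} 1
  2 to go: {2,4} 2  {2,5} 2  {3,4} 1  {4,5} 2
  3 to go: {1,3,4} 1  {2,3,4} 3  {2,4,5} 6  {3,4,5} 3
  4 to go: {0,1,3,4} 1  {1,2,3,4} 4  {1,3,4,5} 4  {2,3,4,5} 12
  if 0:m drops first: 20 orders
  if 2:k drops first: 5 orders
  if 5:l drops first: 5 orders
heap linearizations: 30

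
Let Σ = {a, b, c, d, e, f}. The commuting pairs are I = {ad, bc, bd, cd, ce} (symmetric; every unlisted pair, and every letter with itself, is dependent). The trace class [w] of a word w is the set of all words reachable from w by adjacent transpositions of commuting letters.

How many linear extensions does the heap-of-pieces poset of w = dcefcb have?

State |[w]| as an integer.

piece 0:d — minimal
piece 1:c — minimal
piece 2:e rests on {0:d}
piece 3:f rests on {1:c, 2:e}
piece 4:c rests on {3:f}
piece 5:b rests on {3:f}
minimal pieces: {0:d, 1:c}
ways to finish when only these pieces remain (= sum over removing one remaining piece with nothing left below it):
  1 left: {4}→1  {5}→1
  2 left: {4,5}→2
  3 left: {3,4,5}→2
  4 left: {1,3,4,5}→2  {2,3,4,5}→2
  placing 0:d first → 4 extensions
  placing 1:c first → 2 extensions
total linear extensions = 6

6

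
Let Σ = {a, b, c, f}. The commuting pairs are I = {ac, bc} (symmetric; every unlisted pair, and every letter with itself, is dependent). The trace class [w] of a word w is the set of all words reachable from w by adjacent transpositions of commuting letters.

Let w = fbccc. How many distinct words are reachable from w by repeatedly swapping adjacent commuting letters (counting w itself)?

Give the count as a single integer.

4

#0=f has no predecessor
#1=b depends on [0:f]
#2=c depends on [0:f]
#3=c depends on [2:c]
#4=c depends on [3:c]
sources: [0:f]
N(rest) = Σ N(rest − s) over sources s of rest; N(one piece) = 1:
  size 1 → [1]=1  [4]=1
  size 2 → [1,4]=2  [3,4]=1
  size 3 → [1,3,4]=3  [2,3,4]=1
  first=0(f) contributes 4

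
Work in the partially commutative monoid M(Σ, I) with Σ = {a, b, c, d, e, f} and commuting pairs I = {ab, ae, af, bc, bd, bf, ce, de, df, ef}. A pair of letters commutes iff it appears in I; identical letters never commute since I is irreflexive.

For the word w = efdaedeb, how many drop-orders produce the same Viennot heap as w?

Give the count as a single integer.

piece 0:e — minimal
piece 1:f — minimal
piece 2:d — minimal
piece 3:a rests on {2:d}
piece 4:e rests on {0:e}
piece 5:d rests on {3:a}
piece 6:e rests on {4:e}
piece 7:b rests on {6:e}
minimal pieces: {0:e, 1:f, 2:d}
ways to finish when only these pieces remain (= sum over removing one remaining piece with nothing left below it):
  1 left: {1}→1  {5}→1  {7}→1
  2 left: {1,5}→2  {1,7}→2  {3,5}→1  {5,7}→2  {6,7}→1
  3 left: {1,3,5}→3  {1,5,7}→6  {1,6,7}→3  {2,3,5}→1  {3,5,7}→3  {4,6,7}→1  {5,6,7}→3
  4 left: {0,4,6,7}→1  {1,2,3,5}→4  {1,3,5,7}→12  {1,4,6,7}→4  {1,5,6,7}→12  {2,3,5,7}→4  {3,5,6,7}→6  {4,5,6,7}→4
  5 left: {0,1,4,6,7}→5  {0,4,5,6,7}→5  {1,2,3,5,7}→20  {1,3,5,6,7}→30  {1,4,5,6,7}→20  {2,3,5,6,7}→10  {3,4,5,6,7}→10
  6 left: {0,1,4,5,6,7}→30  {0,3,4,5,6,7}→15  {1,2,3,5,6,7}→60  {1,3,4,5,6,7}→60  {2,3,4,5,6,7}→20
  placing 0:e first → 140 extensions
  placing 1:f first → 35 extensions
  placing 2:d first → 105 extensions
total linear extensions = 280

280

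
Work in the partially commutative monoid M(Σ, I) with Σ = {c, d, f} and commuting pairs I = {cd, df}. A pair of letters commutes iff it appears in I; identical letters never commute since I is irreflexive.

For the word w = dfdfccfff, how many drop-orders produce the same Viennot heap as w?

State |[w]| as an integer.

0(d) covers ∅
1(f) covers ∅
2(d) covers 0:d
3(f) covers 1:f
4(c) covers 3:f
5(c) covers 4:c
6(f) covers 5:c
7(f) covers 6:f
8(f) covers 7:f
floor of heap: 0:d, 1:f
completions by unplaced set U, small U first (add the entries for U minus each lowest piece of U):
  |U|=1: {2}:1  {8}:1
  |U|=2: {0,2}:1  {2,8}:2  {7,8}:1
  |U|=3: {0,2,8}:3  {2,7,8}:3  {6,7,8}:1
  |U|=4: {0,2,7,8}:6  {2,6,7,8}:4  {5,6,7,8}:1
  |U|=5: {0,2,6,7,8}:10  {2,5,6,7,8}:5  {4,5,6,7,8}:1
  |U|=6: {0,2,5,6,7,8}:15  {2,4,5,6,7,8}:6  {3,4,5,6,7,8}:1
  |U|=7: {0,2,4,5,6,7,8}:21  {1,3,4,5,6,7,8}:1  {2,3,4,5,6,7,8}:7
  start at 0(d): 8
  start at 1(f): 28
sum over floor = 36

36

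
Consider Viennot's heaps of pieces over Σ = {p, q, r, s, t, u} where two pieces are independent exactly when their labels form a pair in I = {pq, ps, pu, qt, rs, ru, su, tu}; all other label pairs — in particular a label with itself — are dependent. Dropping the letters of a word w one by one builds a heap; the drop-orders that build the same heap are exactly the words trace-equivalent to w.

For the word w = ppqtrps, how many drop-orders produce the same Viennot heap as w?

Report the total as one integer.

0(p) covers ∅
1(p) covers 0:p
2(q) covers ∅
3(t) covers 1:p
4(r) covers 2:q, 3:t
5(p) covers 4:r
6(s) covers 2:q, 3:t
floor of heap: 0:p, 2:q
completions by unplaced set U, small U first (add the entries for U minus each lowest piece of U):
  |U|=1: {5}:1  {6}:1
  |U|=2: {4,5}:1  {5,6}:2
  |U|=3: {4,5,6}:3
  |U|=4: {2,4,5,6}:3  {3,4,5,6}:3
  |U|=5: {1,3,4,5,6}:3  {2,3,4,5,6}:6
  start at 0(p): 9
  start at 2(q): 3
sum over floor = 12

12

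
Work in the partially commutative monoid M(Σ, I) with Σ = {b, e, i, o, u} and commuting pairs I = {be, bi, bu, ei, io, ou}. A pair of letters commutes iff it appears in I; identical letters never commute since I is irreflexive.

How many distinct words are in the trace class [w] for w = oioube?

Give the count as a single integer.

piece 0:o — minimal
piece 1:i — minimal
piece 2:o rests on {0:o}
piece 3:u rests on {1:i}
piece 4:b rests on {2:o}
piece 5:e rests on {2:o, 3:u}
minimal pieces: {0:o, 1:i}
ways to finish when only these pieces remain (= sum over removing one remaining piece with nothing left below it):
  1 left: {4}→1  {5}→1
  2 left: {3,5}→1  {4,5}→2
  3 left: {1,3,5}→1  {2,4,5}→2  {3,4,5}→3
  4 left: {0,2,4,5}→2  {1,3,4,5}→4  {2,3,4,5}→5
  placing 0:o first → 9 extensions
  placing 1:i first → 7 extensions
total linear extensions = 16

16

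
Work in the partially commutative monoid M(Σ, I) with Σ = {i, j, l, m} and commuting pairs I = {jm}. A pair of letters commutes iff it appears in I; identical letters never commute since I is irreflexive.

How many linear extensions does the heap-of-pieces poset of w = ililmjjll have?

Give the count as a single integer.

3

0(i) covers ∅
1(l) covers 0:i
2(i) covers 1:l
3(l) covers 2:i
4(m) covers 3:l
5(j) covers 3:l
6(j) covers 5:j
7(l) covers 4:m, 6:j
8(l) covers 7:l
floor of heap: 0:i
completions by unplaced set U, small U first (add the entries for U minus each lowest piece of U):
  |U|=1: {8}:1
  |U|=2: {7,8}:1
  |U|=3: {4,7,8}:1  {6,7,8}:1
  |U|=4: {4,6,7,8}:2  {5,6,7,8}:1
  |U|=5: {4,5,6,7,8}:3
  |U|=6: {3,4,5,6,7,8}:3
  |U|=7: {2,3,4,5,6,7,8}:3
  start at 0(i): 3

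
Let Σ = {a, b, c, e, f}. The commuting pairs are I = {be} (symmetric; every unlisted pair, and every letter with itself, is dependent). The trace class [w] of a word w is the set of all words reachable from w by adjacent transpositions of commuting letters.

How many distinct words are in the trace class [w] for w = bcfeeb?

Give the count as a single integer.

3

0(b) covers ∅
1(c) covers 0:b
2(f) covers 1:c
3(e) covers 2:f
4(e) covers 3:e
5(b) covers 2:f
floor of heap: 0:b
completions by unplaced set U, small U first (add the entries for U minus each lowest piece of U):
  |U|=1: {4}:1  {5}:1
  |U|=2: {3,4}:1  {4,5}:2
  |U|=3: {3,4,5}:3
  |U|=4: {2,3,4,5}:3
  start at 0(b): 3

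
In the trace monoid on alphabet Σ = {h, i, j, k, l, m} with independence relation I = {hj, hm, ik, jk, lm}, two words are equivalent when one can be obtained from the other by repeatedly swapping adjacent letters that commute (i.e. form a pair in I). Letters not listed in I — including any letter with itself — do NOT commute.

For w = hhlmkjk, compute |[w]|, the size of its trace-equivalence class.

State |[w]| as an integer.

#0=h has no predecessor
#1=h depends on [0:h]
#2=l depends on [1:h]
#3=m has no predecessor
#4=k depends on [2:l, 3:m]
#5=j depends on [2:l, 3:m]
#6=k depends on [4:k]
sources: [0:h, 3:m]
N(rest) = Σ N(rest − s) over sources s of rest; N(one piece) = 1:
  size 1 → [5]=1  [6]=1
  size 2 → [4,6]=1  [5,6]=2
  size 3 → [4,5,6]=3
  size 4 → [2,4,5,6]=3  [3,4,5,6]=3
  size 5 → [1,2,4,5,6]=3  [2,3,4,5,6]=6
  first=0(h) contributes 9
  first=3(m) contributes 3
|[w]| = 12

12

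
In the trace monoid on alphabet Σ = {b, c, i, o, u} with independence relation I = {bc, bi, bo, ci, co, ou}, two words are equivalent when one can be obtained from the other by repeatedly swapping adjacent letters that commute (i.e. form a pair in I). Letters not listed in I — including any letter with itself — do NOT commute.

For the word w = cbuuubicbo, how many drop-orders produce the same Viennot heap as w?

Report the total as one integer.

drop 0:c onto floor
drop 1:b onto floor
drop 2:u onto {0:c, 1:b}
drop 3:u onto {2:u}
drop 4:u onto {3:u}
drop 5:b onto {4:u}
drop 6:i onto {4:u}
drop 7:c onto {4:u}
drop 8:b onto {5:b}
drop 9:o onto {6:i}
ground layer = {0:c, 1:b}
drop-orders for the pieces not yet dropped (sum over which currently-grounded one goes next):
  1 to go: {7} 1  {8} 1  {9} 1
  2 to go: {5,8} 1  {6,9} 1  {7,8} 2  {7,9} 2  {8,9} 2
  3 to go: {5,7,8} 3  {5,8,9} 3  {6,7,9} 3  {6,8,9} 3  {7,8,9} 6
  4 to go: {5,6,8,9} 6  {5,7,8,9} 12  {6,7,8,9} 12
  5 to go: {5,6,7,8,9} 30
  6 to go: {4,5,6,7,8,9} 30
  7 to go: {3,4,5,6,7,8,9} 30
  8 to go: {2,3,4,5,6,7,8,9} 30
  if 0:c drops first: 30 orders
  if 1:b drops first: 30 orders
heap linearizations: 60

60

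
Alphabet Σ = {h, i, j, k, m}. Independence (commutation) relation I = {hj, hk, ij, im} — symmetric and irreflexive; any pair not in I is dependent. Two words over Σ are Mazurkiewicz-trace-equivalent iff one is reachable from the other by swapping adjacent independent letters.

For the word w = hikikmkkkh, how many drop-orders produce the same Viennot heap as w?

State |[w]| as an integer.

drop 0:h onto floor
drop 1:i onto {0:h}
drop 2:k onto {1:i}
drop 3:i onto {2:k}
drop 4:k onto {3:i}
drop 5:m onto {4:k}
drop 6:k onto {5:m}
drop 7:k onto {6:k}
drop 8:k onto {7:k}
drop 9:h onto {5:m}
ground layer = {0:h}
drop-orders for the pieces not yet dropped (sum over which currently-grounded one goes next):
  1 to go: {8} 1  {9} 1
  2 to go: {7,8} 1  {8,9} 2
  3 to go: {6,7,8} 1  {7,8,9} 3
  4 to go: {6,7,8,9} 4
  5 to go: {5,6,7,8,9} 4
  6 to go: {4,5,6,7,8,9} 4
  7 to go: {3,4,5,6,7,8,9} 4
  8 to go: {2,3,4,5,6,7,8,9} 4
  if 0:h drops first: 4 orders

4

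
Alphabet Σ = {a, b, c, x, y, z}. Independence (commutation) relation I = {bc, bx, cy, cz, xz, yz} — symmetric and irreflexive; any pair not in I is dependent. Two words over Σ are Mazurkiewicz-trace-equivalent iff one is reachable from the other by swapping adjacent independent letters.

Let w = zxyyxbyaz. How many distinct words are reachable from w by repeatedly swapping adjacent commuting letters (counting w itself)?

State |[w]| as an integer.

0(z) covers ∅
1(x) covers ∅
2(y) covers 1:x
3(y) covers 2:y
4(x) covers 3:y
5(b) covers 0:z, 3:y
6(y) covers 4:x, 5:b
7(a) covers 6:y
8(z) covers 7:a
floor of heap: 0:z, 1:x
completions by unplaced set U, small U first (add the entries for U minus each lowest piece of U):
  |U|=1: {8}:1
  |U|=2: {7,8}:1
  |U|=3: {6,7,8}:1
  |U|=4: {4,6,7,8}:1  {5,6,7,8}:1
  |U|=5: {0,5,6,7,8}:1  {4,5,6,7,8}:2
  |U|=6: {0,4,5,6,7,8}:3  {3,4,5,6,7,8}:2
  |U|=7: {0,3,4,5,6,7,8}:5  {2,3,4,5,6,7,8}:2
  start at 0(z): 2
  start at 1(x): 7
sum over floor = 9

9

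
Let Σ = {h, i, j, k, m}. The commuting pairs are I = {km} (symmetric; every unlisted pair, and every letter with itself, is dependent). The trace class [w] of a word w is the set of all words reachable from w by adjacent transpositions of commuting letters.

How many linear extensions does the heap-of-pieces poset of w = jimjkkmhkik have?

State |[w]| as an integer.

piece 0:j — minimal
piece 1:i rests on {0:j}
piece 2:m rests on {1:i}
piece 3:j rests on {2:m}
piece 4:k rests on {3:j}
piece 5:k rests on {4:k}
piece 6:m rests on {3:j}
piece 7:h rests on {5:k, 6:m}
piece 8:k rests on {7:h}
piece 9:i rests on {8:k}
piece 10:k rests on {9:i}
minimal pieces: {0:j}
ways to finish when only these pieces remain (= sum over removing one remaining piece with nothing left below it):
  1 left: {10}→1
  2 left: {9,10}→1
  3 left: {8,9,10}→1
  4 left: {7,8,9,10}→1
  5 left: {5,7,8,9,10}→1  {6,7,8,9,10}→1
  6 left: {4,5,7,8,9,10}→1  {5,6,7,8,9,10}→2
  7 left: {4,5,6,7,8,9,10}→3
  8 left: {3,4,5,6,7,8,9,10}→3
  9 left: {2,3,4,5,6,7,8,9,10}→3
  placing 0:j first → 3 extensions

3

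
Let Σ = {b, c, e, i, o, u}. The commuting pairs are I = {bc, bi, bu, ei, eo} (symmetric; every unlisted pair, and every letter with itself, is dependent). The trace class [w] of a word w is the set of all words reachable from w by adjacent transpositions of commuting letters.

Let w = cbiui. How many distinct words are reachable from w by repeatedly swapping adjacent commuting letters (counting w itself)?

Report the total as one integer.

#0=c has no predecessor
#1=b has no predecessor
#2=i depends on [0:c]
#3=u depends on [2:i]
#4=i depends on [3:u]
sources: [0:c, 1:b]
N(rest) = Σ N(rest − s) over sources s of rest; N(one piece) = 1:
  size 1 → [1]=1  [4]=1
  size 2 → [1,4]=2  [3,4]=1
  size 3 → [1,3,4]=3  [2,3,4]=1
  first=0(c) contributes 4
  first=1(b) contributes 1
|[w]| = 5

5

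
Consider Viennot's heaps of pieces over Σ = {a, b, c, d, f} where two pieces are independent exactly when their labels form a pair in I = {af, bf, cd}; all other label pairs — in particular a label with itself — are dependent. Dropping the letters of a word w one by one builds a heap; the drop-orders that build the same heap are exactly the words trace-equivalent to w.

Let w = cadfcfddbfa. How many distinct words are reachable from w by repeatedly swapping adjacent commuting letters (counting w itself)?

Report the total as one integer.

3

0(c) covers ∅
1(a) covers 0:c
2(d) covers 1:a
3(f) covers 2:d
4(c) covers 3:f
5(f) covers 4:c
6(d) covers 5:f
7(d) covers 6:d
8(b) covers 7:d
9(f) covers 7:d
10(a) covers 8:b
floor of heap: 0:c
completions by unplaced set U, small U first (add the entries for U minus each lowest piece of U):
  |U|=1: {9}:1  {10}:1
  |U|=2: {8,10}:1  {9,10}:2
  |U|=3: {8,9,10}:3
  |U|=4: {7,8,9,10}:3
  |U|=5: {6,7,8,9,10}:3
  |U|=6: {5,6,7,8,9,10}:3
  |U|=7: {4,5,6,7,8,9,10}:3
  |U|=8: {3,4,5,6,7,8,9,10}:3
  |U|=9: {2,3,4,5,6,7,8,9,10}:3
  start at 0(c): 3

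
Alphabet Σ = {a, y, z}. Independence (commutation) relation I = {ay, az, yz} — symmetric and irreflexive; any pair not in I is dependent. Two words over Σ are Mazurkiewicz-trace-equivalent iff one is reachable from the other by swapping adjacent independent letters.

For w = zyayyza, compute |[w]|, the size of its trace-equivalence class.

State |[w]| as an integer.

210

0(z) covers ∅
1(y) covers ∅
2(a) covers ∅
3(y) covers 1:y
4(y) covers 3:y
5(z) covers 0:z
6(a) covers 2:a
floor of heap: 0:z, 1:y, 2:a
completions by unplaced set U, small U first (add the entries for U minus each lowest piece of U):
  |U|=1: {4}:1  {5}:1  {6}:1
  |U|=2: {0,5}:1  {2,6}:1  {3,4}:1  {4,5}:2  {4,6}:2  {5,6}:2
  |U|=3: {0,4,5}:3  {0,5,6}:3  {1,3,4}:1  {2,4,6}:3  {2,5,6}:3  {3,4,5}:3  {3,4,6}:3  {4,5,6}:6
  |U|=4: {0,2,5,6}:6  {0,3,4,5}:6  {0,4,5,6}:12  {1,3,4,5}:4  {1,3,4,6}:4  {2,3,4,6}:6  {2,4,5,6}:12  {3,4,5,6}:12
  |U|=5: {0,1,3,4,5}:10  {0,2,4,5,6}:30  {0,3,4,5,6}:30  {1,2,3,4,6}:10  {1,3,4,5,6}:20  {2,3,4,5,6}:30
  start at 0(z): 60
  start at 1(y): 90
  start at 2(a): 60
sum over floor = 210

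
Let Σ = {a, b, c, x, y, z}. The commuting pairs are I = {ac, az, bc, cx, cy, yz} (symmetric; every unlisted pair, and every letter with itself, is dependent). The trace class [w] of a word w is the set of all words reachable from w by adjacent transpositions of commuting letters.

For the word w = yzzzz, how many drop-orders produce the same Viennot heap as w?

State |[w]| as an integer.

5

drop 0:y onto floor
drop 1:z onto floor
drop 2:z onto {1:z}
drop 3:z onto {2:z}
drop 4:z onto {3:z}
ground layer = {0:y, 1:z}
drop-orders for the pieces not yet dropped (sum over which currently-grounded one goes next):
  1 to go: {0} 1  {4} 1
  2 to go: {0,4} 2  {3,4} 1
  3 to go: {0,3,4} 3  {2,3,4} 1
  if 0:y drops first: 1 orders
  if 1:z drops first: 4 orders
heap linearizations: 5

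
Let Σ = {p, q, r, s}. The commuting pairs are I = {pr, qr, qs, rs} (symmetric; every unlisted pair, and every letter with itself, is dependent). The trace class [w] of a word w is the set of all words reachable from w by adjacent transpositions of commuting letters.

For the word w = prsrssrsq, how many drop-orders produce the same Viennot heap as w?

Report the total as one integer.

#0=p has no predecessor
#1=r has no predecessor
#2=s depends on [0:p]
#3=r depends on [1:r]
#4=s depends on [2:s]
#5=s depends on [4:s]
#6=r depends on [3:r]
#7=s depends on [5:s]
#8=q depends on [0:p]
sources: [0:p, 1:r]
N(rest) = Σ N(rest − s) over sources s of rest; N(one piece) = 1:
  size 1 → [6]=1  [7]=1  [8]=1
  size 2 → [3,6]=1  [5,7]=1  [6,7]=2  [6,8]=2  [7,8]=2
  size 3 → [1,3,6]=1  [3,6,7]=3  [3,6,8]=3  [4,5,7]=1  [5,6,7]=3  [5,7,8]=3  [6,7,8]=6
  size 4 → [1,3,6,7]=4  [1,3,6,8]=4  [2,4,5,7]=1  [3,5,6,7]=6  [3,6,7,8]=12  [4,5,6,7]=4  [4,5,7,8]=4  [5,6,7,8]=12
  size 5 → [1,3,5,6,7]=10  [1,3,6,7,8]=20  [2,4,5,6,7]=5  [2,4,5,7,8]=5  [3,4,5,6,7]=10  [3,5,6,7,8]=30  [4,5,6,7,8]=20
  size 6 → [0,2,4,5,7,8]=5  [1,3,4,5,6,7]=20  [1,3,5,6,7,8]=60  [2,3,4,5,6,7]=15  [2,4,5,6,7,8]=30  [3,4,5,6,7,8]=60
  size 7 → [0,2,4,5,6,7,8]=35  [1,2,3,4,5,6,7]=35  [1,3,4,5,6,7,8]=140  [2,3,4,5,6,7,8]=105
  first=0(p) contributes 280
  first=1(r) contributes 140
|[w]| = 420

420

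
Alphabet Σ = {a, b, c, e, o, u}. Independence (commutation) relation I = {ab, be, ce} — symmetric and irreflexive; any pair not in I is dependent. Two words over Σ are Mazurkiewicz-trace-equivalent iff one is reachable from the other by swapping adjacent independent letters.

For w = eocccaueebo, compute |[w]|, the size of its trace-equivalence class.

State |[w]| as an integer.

3

piece 0:e — minimal
piece 1:o rests on {0:e}
piece 2:c rests on {1:o}
piece 3:c rests on {2:c}
piece 4:c rests on {3:c}
piece 5:a rests on {4:c}
piece 6:u rests on {5:a}
piece 7:e rests on {6:u}
piece 8:e rests on {7:e}
piece 9:b rests on {6:u}
piece 10:o rests on {8:e, 9:b}
minimal pieces: {0:e}
ways to finish when only these pieces remain (= sum over removing one remaining piece with nothing left below it):
  1 left: {10}→1
  2 left: {8,10}→1  {9,10}→1
  3 left: {7,8,10}→1  {8,9,10}→2
  4 left: {7,8,9,10}→3
  5 left: {6,7,8,9,10}→3
  6 left: {5,6,7,8,9,10}→3
  7 left: {4,5,6,7,8,9,10}→3
  8 left: {3,4,5,6,7,8,9,10}→3
  9 left: {2,3,4,5,6,7,8,9,10}→3
  placing 0:e first → 3 extensions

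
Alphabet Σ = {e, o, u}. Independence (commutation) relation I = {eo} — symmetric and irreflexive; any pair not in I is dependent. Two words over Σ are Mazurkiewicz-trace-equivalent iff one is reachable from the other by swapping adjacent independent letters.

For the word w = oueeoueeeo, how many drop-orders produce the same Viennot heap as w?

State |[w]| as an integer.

0(o) covers ∅
1(u) covers 0:o
2(e) covers 1:u
3(e) covers 2:e
4(o) covers 1:u
5(u) covers 3:e, 4:o
6(e) covers 5:u
7(e) covers 6:e
8(e) covers 7:e
9(o) covers 5:u
floor of heap: 0:o
completions by unplaced set U, small U first (add the entries for U minus each lowest piece of U):
  |U|=1: {8}:1  {9}:1
  |U|=2: {7,8}:1  {8,9}:2
  |U|=3: {6,7,8}:1  {7,8,9}:3
  |U|=4: {6,7,8,9}:4
  |U|=5: {5,6,7,8,9}:4
  |U|=6: {3,5,6,7,8,9}:4  {4,5,6,7,8,9}:4
  |U|=7: {2,3,5,6,7,8,9}:4  {3,4,5,6,7,8,9}:8
  |U|=8: {2,3,4,5,6,7,8,9}:12
  start at 0(o): 12

12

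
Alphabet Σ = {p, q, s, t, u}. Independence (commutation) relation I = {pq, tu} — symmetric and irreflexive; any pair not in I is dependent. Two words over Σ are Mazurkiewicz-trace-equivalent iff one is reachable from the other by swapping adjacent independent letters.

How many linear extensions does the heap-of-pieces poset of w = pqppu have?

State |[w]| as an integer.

4

0(p) covers ∅
1(q) covers ∅
2(p) covers 0:p
3(p) covers 2:p
4(u) covers 1:q, 3:p
floor of heap: 0:p, 1:q
completions by unplaced set U, small U first (add the entries for U minus each lowest piece of U):
  |U|=1: {4}:1
  |U|=2: {1,4}:1  {3,4}:1
  |U|=3: {1,3,4}:2  {2,3,4}:1
  start at 0(p): 3
  start at 1(q): 1
sum over floor = 4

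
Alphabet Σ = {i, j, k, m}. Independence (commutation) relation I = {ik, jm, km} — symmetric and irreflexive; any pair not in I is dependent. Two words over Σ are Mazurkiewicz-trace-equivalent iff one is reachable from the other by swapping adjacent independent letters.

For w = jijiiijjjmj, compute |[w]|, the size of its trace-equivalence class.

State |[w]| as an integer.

5

#0=j has no predecessor
#1=i depends on [0:j]
#2=j depends on [1:i]
#3=i depends on [2:j]
#4=i depends on [3:i]
#5=i depends on [4:i]
#6=j depends on [5:i]
#7=j depends on [6:j]
#8=j depends on [7:j]
#9=m depends on [5:i]
#10=j depends on [8:j]
sources: [0:j]
N(rest) = Σ N(rest − s) over sources s of rest; N(one piece) = 1:
  size 1 → [9]=1  [10]=1
  size 2 → [8,10]=1  [9,10]=2
  size 3 → [7,8,10]=1  [8,9,10]=3
  size 4 → [6,7,8,10]=1  [7,8,9,10]=4
  size 5 → [6,7,8,9,10]=5
  size 6 → [5,6,7,8,9,10]=5
  size 7 → [4,5,6,7,8,9,10]=5
  size 8 → [3,4,5,6,7,8,9,10]=5
  size 9 → [2,3,4,5,6,7,8,9,10]=5
  first=0(j) contributes 5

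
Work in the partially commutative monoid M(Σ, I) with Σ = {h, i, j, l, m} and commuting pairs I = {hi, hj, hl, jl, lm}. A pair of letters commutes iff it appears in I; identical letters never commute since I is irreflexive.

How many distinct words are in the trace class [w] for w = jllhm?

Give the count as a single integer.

20

#0=j has no predecessor
#1=l has no predecessor
#2=l depends on [1:l]
#3=h has no predecessor
#4=m depends on [0:j, 3:h]
sources: [0:j, 1:l, 3:h]
N(rest) = Σ N(rest − s) over sources s of rest; N(one piece) = 1:
  size 1 → [2]=1  [4]=1
  size 2 → [0,4]=1  [1,2]=1  [2,4]=2  [3,4]=1
  size 3 → [0,2,4]=3  [0,3,4]=2  [1,2,4]=3  [2,3,4]=3
  first=0(j) contributes 6
  first=1(l) contributes 8
  first=3(h) contributes 6
|[w]| = 20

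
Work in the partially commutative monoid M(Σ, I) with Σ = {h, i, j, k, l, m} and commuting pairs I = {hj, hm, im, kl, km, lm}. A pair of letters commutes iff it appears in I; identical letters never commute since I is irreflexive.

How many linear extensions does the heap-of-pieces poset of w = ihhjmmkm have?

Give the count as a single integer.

34

piece 0:i — minimal
piece 1:h rests on {0:i}
piece 2:h rests on {1:h}
piece 3:j rests on {0:i}
piece 4:m rests on {3:j}
piece 5:m rests on {4:m}
piece 6:k rests on {2:h, 3:j}
piece 7:m rests on {5:m}
minimal pieces: {0:i}
ways to finish when only these pieces remain (= sum over removing one remaining piece with nothing left below it):
  1 left: {6}→1  {7}→1
  2 left: {2,6}→1  {5,7}→1  {6,7}→2
  3 left: {1,2,6}→1  {2,6,7}→3  {4,5,7}→1  {5,6,7}→3
  4 left: {1,2,6,7}→4  {2,5,6,7}→6  {4,5,6,7}→4
  5 left: {1,2,5,6,7}→10  {2,4,5,6,7}→10  {3,4,5,6,7}→4
  6 left: {1,2,4,5,6,7}→20  {2,3,4,5,6,7}→14
  placing 0:i first → 34 extensions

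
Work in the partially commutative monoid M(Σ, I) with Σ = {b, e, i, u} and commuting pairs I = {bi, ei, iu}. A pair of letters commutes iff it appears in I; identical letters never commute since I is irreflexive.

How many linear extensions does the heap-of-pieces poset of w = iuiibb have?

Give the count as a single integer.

20

#0=i has no predecessor
#1=u has no predecessor
#2=i depends on [0:i]
#3=i depends on [2:i]
#4=b depends on [1:u]
#5=b depends on [4:b]
sources: [0:i, 1:u]
N(rest) = Σ N(rest − s) over sources s of rest; N(one piece) = 1:
  size 1 → [3]=1  [5]=1
  size 2 → [2,3]=1  [3,5]=2  [4,5]=1
  size 3 → [0,2,3]=1  [1,4,5]=1  [2,3,5]=3  [3,4,5]=3
  size 4 → [0,2,3,5]=4  [1,3,4,5]=4  [2,3,4,5]=6
  first=0(i) contributes 10
  first=1(u) contributes 10
|[w]| = 20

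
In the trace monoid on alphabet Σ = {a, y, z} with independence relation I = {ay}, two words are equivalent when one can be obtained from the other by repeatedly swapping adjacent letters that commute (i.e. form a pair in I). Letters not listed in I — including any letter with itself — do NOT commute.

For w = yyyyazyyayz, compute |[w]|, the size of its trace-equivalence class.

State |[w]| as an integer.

#0=y has no predecessor
#1=y depends on [0:y]
#2=y depends on [1:y]
#3=y depends on [2:y]
#4=a has no predecessor
#5=z depends on [3:y, 4:a]
#6=y depends on [5:z]
#7=y depends on [6:y]
#8=a depends on [5:z]
#9=y depends on [7:y]
#10=z depends on [8:a, 9:y]
sources: [0:y, 4:a]
N(rest) = Σ N(rest − s) over sources s of rest; N(one piece) = 1:
  size 1 → [10]=1
  size 2 → [8,10]=1  [9,10]=1
  size 3 → [7,9,10]=1  [8,9,10]=2
  size 4 → [6,7,9,10]=1  [7,8,9,10]=3
  size 5 → [6,7,8,9,10]=4
  size 6 → [5,6,7,8,9,10]=4
  size 7 → [3,5,6,7,8,9,10]=4  [4,5,6,7,8,9,10]=4
  size 8 → [2,3,5,6,7,8,9,10]=4  [3,4,5,6,7,8,9,10]=8
  size 9 → [1,2,3,5,6,7,8,9,10]=4  [2,3,4,5,6,7,8,9,10]=12
  first=0(y) contributes 16
  first=4(a) contributes 4
|[w]| = 20

20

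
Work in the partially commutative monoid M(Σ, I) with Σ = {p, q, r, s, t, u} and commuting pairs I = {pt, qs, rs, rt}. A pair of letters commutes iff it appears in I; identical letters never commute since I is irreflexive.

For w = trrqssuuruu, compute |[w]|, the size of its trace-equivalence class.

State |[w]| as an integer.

0(t) covers ∅
1(r) covers ∅
2(r) covers 1:r
3(q) covers 0:t, 2:r
4(s) covers 0:t
5(s) covers 4:s
6(u) covers 3:q, 5:s
7(u) covers 6:u
8(r) covers 7:u
9(u) covers 8:r
10(u) covers 9:u
floor of heap: 0:t, 1:r
completions by unplaced set U, small U first (add the entries for U minus each lowest piece of U):
  |U|=1: {10}:1
  |U|=2: {9,10}:1
  |U|=3: {8,9,10}:1
  |U|=4: {7,8,9,10}:1
  |U|=5: {6,7,8,9,10}:1
  |U|=6: {3,6,7,8,9,10}:1  {5,6,7,8,9,10}:1
  |U|=7: {2,3,6,7,8,9,10}:1  {3,5,6,7,8,9,10}:2  {4,5,6,7,8,9,10}:1
  |U|=8: {1,2,3,6,7,8,9,10}:1  {2,3,5,6,7,8,9,10}:3  {3,4,5,6,7,8,9,10}:3
  |U|=9: {0,3,4,5,6,7,8,9,10}:3  {1,2,3,5,6,7,8,9,10}:4  {2,3,4,5,6,7,8,9,10}:6
  start at 0(t): 10
  start at 1(r): 9
sum over floor = 19

19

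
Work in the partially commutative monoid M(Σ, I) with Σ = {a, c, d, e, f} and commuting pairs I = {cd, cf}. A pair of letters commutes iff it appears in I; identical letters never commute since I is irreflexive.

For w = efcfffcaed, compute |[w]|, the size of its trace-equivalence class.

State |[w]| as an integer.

15

drop 0:e onto floor
drop 1:f onto {0:e}
drop 2:c onto {0:e}
drop 3:f onto {1:f}
drop 4:f onto {3:f}
drop 5:f onto {4:f}
drop 6:c onto {2:c}
drop 7:a onto {5:f, 6:c}
drop 8:e onto {7:a}
drop 9:d onto {8:e}
ground layer = {0:e}
drop-orders for the pieces not yet dropped (sum over which currently-grounded one goes next):
  1 to go: {9} 1
  2 to go: {8,9} 1
  3 to go: {7,8,9} 1
  4 to go: {5,7,8,9} 1  {6,7,8,9} 1
  5 to go: {2,6,7,8,9} 1  {4,5,7,8,9} 1  {5,6,7,8,9} 2
  6 to go: {2,5,6,7,8,9} 3  {3,4,5,7,8,9} 1  {4,5,6,7,8,9} 3
  7 to go: {1,3,4,5,7,8,9} 1  {2,4,5,6,7,8,9} 6  {3,4,5,6,7,8,9} 4
  8 to go: {1,3,4,5,6,7,8,9} 5  {2,3,4,5,6,7,8,9} 10
  if 0:e drops first: 15 orders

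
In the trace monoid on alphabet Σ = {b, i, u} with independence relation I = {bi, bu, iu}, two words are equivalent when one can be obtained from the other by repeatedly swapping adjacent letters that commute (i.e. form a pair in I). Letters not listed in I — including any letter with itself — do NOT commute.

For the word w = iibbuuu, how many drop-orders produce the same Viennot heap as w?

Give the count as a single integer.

#0=i has no predecessor
#1=i depends on [0:i]
#2=b has no predecessor
#3=b depends on [2:b]
#4=u has no predecessor
#5=u depends on [4:u]
#6=u depends on [5:u]
sources: [0:i, 2:b, 4:u]
N(rest) = Σ N(rest − s) over sources s of rest; N(one piece) = 1:
  size 1 → [1]=1  [3]=1  [6]=1
  size 2 → [0,1]=1  [1,3]=2  [1,6]=2  [2,3]=1  [3,6]=2  [5,6]=1
  size 3 → [0,1,3]=3  [0,1,6]=3  [1,2,3]=3  [1,3,6]=6  [1,5,6]=3  [2,3,6]=3  [3,5,6]=3  [4,5,6]=1
  size 4 → [0,1,2,3]=6  [0,1,3,6]=12  [0,1,5,6]=6  [1,2,3,6]=12  [1,3,5,6]=12  [1,4,5,6]=4  [2,3,5,6]=6  [3,4,5,6]=4
  size 5 → [0,1,2,3,6]=30  [0,1,3,5,6]=30  [0,1,4,5,6]=10  [1,2,3,5,6]=30  [1,3,4,5,6]=20  [2,3,4,5,6]=10
  first=0(i) contributes 60
  first=2(b) contributes 60
  first=4(u) contributes 90
|[w]| = 210

210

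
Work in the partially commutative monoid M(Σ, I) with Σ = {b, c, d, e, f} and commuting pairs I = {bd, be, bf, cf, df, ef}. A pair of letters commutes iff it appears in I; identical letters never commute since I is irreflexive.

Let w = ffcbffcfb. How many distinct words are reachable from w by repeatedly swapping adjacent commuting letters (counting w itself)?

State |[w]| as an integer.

126

drop 0:f onto floor
drop 1:f onto {0:f}
drop 2:c onto floor
drop 3:b onto {2:c}
drop 4:f onto {1:f}
drop 5:f onto {4:f}
drop 6:c onto {3:b}
drop 7:f onto {5:f}
drop 8:b onto {6:c}
ground layer = {0:f, 2:c}
drop-orders for the pieces not yet dropped (sum over which currently-grounded one goes next):
  1 to go: {7} 1  {8} 1
  2 to go: {5,7} 1  {6,8} 1  {7,8} 2
  3 to go: {3,6,8} 1  {4,5,7} 1  {5,7,8} 3  {6,7,8} 3
  4 to go: {1,4,5,7} 1  {2,3,6,8} 1  {3,6,7,8} 4  {4,5,7,8} 4  {5,6,7,8} 6
  5 to go: {0,1,4,5,7} 1  {1,4,5,7,8} 5  {2,3,6,7,8} 5  {3,5,6,7,8} 10  {4,5,6,7,8} 10
  6 to go: {0,1,4,5,7,8} 6  {1,4,5,6,7,8} 15  {2,3,5,6,7,8} 15  {3,4,5,6,7,8} 20
  7 to go: {0,1,4,5,6,7,8} 21  {1,3,4,5,6,7,8} 35  {2,3,4,5,6,7,8} 35
  if 0:f drops first: 70 orders
  if 2:c drops first: 56 orders
heap linearizations: 126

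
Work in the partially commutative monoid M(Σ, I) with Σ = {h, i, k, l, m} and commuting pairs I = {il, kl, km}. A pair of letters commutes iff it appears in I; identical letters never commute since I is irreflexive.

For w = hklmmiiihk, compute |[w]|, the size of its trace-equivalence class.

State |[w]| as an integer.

4

drop 0:h onto floor
drop 1:k onto {0:h}
drop 2:l onto {0:h}
drop 3:m onto {2:l}
drop 4:m onto {3:m}
drop 5:i onto {1:k, 4:m}
drop 6:i onto {5:i}
drop 7:i onto {6:i}
drop 8:h onto {7:i}
drop 9:k onto {8:h}
ground layer = {0:h}
drop-orders for the pieces not yet dropped (sum over which currently-grounded one goes next):
  1 to go: {9} 1
  2 to go: {8,9} 1
  3 to go: {7,8,9} 1
  4 to go: {6,7,8,9} 1
  5 to go: {5,6,7,8,9} 1
  6 to go: {1,5,6,7,8,9} 1  {4,5,6,7,8,9} 1
  7 to go: {1,4,5,6,7,8,9} 2  {3,4,5,6,7,8,9} 1
  8 to go: {1,3,4,5,6,7,8,9} 3  {2,3,4,5,6,7,8,9} 1
  if 0:h drops first: 4 orders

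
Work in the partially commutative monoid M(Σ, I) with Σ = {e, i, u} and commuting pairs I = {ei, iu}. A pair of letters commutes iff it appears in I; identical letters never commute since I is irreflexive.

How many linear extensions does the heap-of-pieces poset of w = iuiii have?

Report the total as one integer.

#0=i has no predecessor
#1=u has no predecessor
#2=i depends on [0:i]
#3=i depends on [2:i]
#4=i depends on [3:i]
sources: [0:i, 1:u]
N(rest) = Σ N(rest − s) over sources s of rest; N(one piece) = 1:
  size 1 → [1]=1  [4]=1
  size 2 → [1,4]=2  [3,4]=1
  size 3 → [1,3,4]=3  [2,3,4]=1
  first=0(i) contributes 4
  first=1(u) contributes 1
|[w]| = 5

5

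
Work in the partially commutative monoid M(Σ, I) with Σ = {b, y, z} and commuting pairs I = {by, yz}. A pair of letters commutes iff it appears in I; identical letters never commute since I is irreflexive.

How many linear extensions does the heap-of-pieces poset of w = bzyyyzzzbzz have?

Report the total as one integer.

drop 0:b onto floor
drop 1:z onto {0:b}
drop 2:y onto floor
drop 3:y onto {2:y}
drop 4:y onto {3:y}
drop 5:z onto {1:z}
drop 6:z onto {5:z}
drop 7:z onto {6:z}
drop 8:b onto {7:z}
drop 9:z onto {8:b}
drop 10:z onto {9:z}
ground layer = {0:b, 2:y}
drop-orders for the pieces not yet dropped (sum over which currently-grounded one goes next):
  1 to go: {4} 1  {10} 1
  2 to go: {3,4} 1  {4,10} 2  {9,10} 1
  3 to go: {2,3,4} 1  {3,4,10} 3  {4,9,10} 3  {8,9,10} 1
  4 to go: {2,3,4,10} 4  {3,4,9,10} 6  {4,8,9,10} 4  {7,8,9,10} 1
  5 to go: {2,3,4,9,10} 10  {3,4,8,9,10} 10  {4,7,8,9,10} 5  {6,7,8,9,10} 1
  6 to go: {2,3,4,8,9,10} 20  {3,4,7,8,9,10} 15  {4,6,7,8,9,10} 6  {5,6,7,8,9,10} 1
  7 to go: {1,5,6,7,8,9,10} 1  {2,3,4,7,8,9,10} 35  {3,4,6,7,8,9,10} 21  {4,5,6,7,8,9,10} 7
  8 to go: {0,1,5,6,7,8,9,10} 1  {1,4,5,6,7,8,9,10} 8  {2,3,4,6,7,8,9,10} 56  {3,4,5,6,7,8,9,10} 28
  9 to go: {0,1,4,5,6,7,8,9,10} 9  {1,3,4,5,6,7,8,9,10} 36  {2,3,4,5,6,7,8,9,10} 84
  if 0:b drops first: 120 orders
  if 2:y drops first: 45 orders
heap linearizations: 165

165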